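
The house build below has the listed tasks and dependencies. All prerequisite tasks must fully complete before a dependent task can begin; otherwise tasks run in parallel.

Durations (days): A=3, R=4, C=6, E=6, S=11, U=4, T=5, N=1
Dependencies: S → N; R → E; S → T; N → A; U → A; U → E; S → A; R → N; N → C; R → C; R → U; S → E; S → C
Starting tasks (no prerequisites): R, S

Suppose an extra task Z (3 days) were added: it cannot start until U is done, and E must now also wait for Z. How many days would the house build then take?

18

Originally the house build takes 18 days.
With Z inserted, E now waits for max(S, R, U, Z).
New critical path: S→N→C = 11+1+6 = 18 ⇒ 18 days.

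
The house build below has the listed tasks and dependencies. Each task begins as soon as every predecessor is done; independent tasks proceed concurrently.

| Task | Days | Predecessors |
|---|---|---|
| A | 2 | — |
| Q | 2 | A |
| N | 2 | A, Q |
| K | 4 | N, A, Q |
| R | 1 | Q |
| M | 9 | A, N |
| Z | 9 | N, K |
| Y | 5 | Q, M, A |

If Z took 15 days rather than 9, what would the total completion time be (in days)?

25

As given, the longest chain is A→Q→N→M→Y = 2+2+2+9+5 = 20, so the finish is 20 days.
The longest path through Z is only 19 days, so Z has float 1.
New critical path: A→Q→N→K→Z = 2+2+2+4+15 = 25 ⇒ 25 days.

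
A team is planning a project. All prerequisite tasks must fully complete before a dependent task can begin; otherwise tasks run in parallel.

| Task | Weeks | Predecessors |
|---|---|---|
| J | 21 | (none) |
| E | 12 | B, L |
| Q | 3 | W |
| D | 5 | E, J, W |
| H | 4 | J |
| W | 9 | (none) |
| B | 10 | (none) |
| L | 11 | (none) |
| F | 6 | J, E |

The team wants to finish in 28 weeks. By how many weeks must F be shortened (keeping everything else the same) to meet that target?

Current finish: 29 weeks; target: 28.
F is on every critical path, so each week cut from F cuts the finish by one (this holds down to a finish of 28).
Need 29 − 28 = 1 week off F → F becomes 5 weeks, finish becomes 28.

1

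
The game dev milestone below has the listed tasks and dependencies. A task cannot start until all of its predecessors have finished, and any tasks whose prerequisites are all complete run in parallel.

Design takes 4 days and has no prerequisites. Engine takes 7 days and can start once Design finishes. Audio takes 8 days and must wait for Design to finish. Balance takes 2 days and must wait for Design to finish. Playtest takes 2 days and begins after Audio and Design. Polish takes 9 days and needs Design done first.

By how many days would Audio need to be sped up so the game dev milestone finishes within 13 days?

1

Current finish: 14 days; target: 13.
Audio is on every critical path, so each day cut from Audio cuts the finish by one (this holds down to a finish of 13).
Need 14 − 13 = 1 day off Audio → Audio becomes 7 days, finish becomes 13.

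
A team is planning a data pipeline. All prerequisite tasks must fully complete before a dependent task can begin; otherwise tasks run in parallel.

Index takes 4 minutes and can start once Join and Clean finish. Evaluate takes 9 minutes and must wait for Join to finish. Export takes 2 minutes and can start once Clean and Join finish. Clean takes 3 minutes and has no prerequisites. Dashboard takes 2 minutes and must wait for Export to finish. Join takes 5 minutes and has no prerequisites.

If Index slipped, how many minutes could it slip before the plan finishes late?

5

Critical path: Join→Evaluate = 5+9 = 14, so the finish is 14 minutes.
Index finishes as early as 9 and must finish by 14.
Slack of Index = 10 − 5 = 5 minutes.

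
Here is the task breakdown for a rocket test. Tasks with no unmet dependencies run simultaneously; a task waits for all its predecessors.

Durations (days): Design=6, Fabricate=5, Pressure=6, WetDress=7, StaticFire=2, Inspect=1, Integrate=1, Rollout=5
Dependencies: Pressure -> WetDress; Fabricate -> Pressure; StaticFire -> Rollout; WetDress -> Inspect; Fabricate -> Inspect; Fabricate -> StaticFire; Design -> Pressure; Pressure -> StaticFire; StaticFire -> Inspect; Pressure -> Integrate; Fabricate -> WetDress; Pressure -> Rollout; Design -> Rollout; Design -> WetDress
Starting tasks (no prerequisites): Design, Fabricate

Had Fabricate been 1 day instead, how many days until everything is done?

Actual critical path: Design→Pressure→WetDress→Inspect = 6+6+7+1 = 20 ⇒ 20 days.
The longest path through Fabricate is only 19 days, so Fabricate has float 1.
That remains the longest chain; total 20 days.

20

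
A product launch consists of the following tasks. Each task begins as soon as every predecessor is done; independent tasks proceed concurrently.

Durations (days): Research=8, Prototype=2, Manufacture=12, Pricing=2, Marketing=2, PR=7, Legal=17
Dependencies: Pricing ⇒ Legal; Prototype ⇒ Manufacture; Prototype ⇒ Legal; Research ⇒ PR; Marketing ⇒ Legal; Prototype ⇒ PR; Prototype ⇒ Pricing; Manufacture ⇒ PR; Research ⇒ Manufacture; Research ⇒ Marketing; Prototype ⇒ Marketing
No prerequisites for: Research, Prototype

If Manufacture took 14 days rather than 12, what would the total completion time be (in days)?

29

Baseline: Research→Manufacture→PR = 8+12+7 = 27 → 27 days.
Manufacture is on the critical path; changing it to 14 makes that path 29 days.
That remains the longest chain; total 29 days.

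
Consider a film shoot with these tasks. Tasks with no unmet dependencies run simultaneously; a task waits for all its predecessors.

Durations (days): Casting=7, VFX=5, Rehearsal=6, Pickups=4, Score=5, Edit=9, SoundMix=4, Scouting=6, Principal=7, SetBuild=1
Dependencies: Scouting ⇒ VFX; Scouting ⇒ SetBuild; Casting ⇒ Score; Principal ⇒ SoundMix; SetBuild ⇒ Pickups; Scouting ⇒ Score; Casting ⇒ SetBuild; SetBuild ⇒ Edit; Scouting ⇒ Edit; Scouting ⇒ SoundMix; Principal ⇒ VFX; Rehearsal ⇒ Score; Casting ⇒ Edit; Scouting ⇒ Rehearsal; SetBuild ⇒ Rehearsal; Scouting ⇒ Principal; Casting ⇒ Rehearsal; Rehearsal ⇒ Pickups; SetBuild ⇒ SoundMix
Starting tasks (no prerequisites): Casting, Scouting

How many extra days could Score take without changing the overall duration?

Critical path: Casting→SetBuild→Rehearsal→Score = 7+1+6+5 = 19, so the finish is 19 days.
Longest path through Score: 19 days (earliest finish 19, latest finish 19).
So Score can slip 19 − 19 = 0 days.

0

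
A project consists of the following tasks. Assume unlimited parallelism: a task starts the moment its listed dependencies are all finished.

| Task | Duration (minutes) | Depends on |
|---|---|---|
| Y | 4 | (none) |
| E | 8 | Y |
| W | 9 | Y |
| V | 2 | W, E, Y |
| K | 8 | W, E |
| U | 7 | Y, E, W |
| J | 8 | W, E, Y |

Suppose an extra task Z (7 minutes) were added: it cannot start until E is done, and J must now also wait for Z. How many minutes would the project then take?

27

Originally the project takes 21 minutes.
With Z inserted, J now waits for max(W, E, Y, Z).
New critical path: Y→E→Z→J = 4+8+7+8 = 27 ⇒ 27 minutes.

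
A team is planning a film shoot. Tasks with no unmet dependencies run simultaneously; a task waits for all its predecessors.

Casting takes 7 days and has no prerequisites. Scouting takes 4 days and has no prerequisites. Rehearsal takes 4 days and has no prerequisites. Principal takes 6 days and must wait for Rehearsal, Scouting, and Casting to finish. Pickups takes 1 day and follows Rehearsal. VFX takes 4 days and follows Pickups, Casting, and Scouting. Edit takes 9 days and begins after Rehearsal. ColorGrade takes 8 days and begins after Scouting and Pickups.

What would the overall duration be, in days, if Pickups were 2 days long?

Actual critical path: Rehearsal→Pickups→ColorGrade = 4+1+8 = 13 ⇒ 13 days.
Pickups lies on that path, so at 2 days the path becomes 14 days.
The critical path is still Rehearsal→Pickups→ColorGrade; finish is now 14 days.

14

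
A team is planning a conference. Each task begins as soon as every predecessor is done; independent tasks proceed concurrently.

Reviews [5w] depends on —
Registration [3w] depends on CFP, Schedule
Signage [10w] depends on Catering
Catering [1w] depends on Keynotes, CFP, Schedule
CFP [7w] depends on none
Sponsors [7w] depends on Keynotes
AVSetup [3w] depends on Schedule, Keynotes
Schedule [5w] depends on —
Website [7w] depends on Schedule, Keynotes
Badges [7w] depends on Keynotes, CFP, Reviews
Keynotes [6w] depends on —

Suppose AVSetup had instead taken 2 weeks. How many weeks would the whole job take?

The binding path is CFP→Catering→Signage = 7+1+10 = 18; finish at 18 weeks.
AVSetup is off the critical path — its longest chain is 9 weeks, giving 9 of slack.
No other chain overtakes it, so the finish is 18 weeks.

18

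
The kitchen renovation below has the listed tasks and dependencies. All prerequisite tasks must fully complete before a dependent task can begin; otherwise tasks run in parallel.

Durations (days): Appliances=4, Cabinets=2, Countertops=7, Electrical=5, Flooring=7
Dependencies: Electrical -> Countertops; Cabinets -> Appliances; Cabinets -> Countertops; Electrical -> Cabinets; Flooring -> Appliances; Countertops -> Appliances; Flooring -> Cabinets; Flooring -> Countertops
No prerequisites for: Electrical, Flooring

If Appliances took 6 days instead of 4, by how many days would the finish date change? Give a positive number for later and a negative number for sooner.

2

Baseline: Flooring→Cabinets→Countertops→Appliances = 7+2+7+4 = 20 → 20 days.
Appliances is on the critical path; changing it to 6 makes that path 22 days.
No other chain overtakes it, so the finish is 22 days.
Change in finish: 22 − 20 = +2 days.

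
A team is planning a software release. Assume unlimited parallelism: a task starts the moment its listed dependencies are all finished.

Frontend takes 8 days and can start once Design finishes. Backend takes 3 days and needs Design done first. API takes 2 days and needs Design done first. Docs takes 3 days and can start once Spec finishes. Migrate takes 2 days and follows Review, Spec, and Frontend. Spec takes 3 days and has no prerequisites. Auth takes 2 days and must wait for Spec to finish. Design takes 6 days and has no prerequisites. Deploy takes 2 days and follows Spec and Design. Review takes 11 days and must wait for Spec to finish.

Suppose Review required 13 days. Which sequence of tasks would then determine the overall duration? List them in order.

Spec, Review, Migrate

The binding path is Spec→Review→Migrate = 3+11+2 = 16; finish at 16 days.
Since Review is critical, the +2 change carries straight to that chain (now 18 days).
The critical path is still Spec→Review→Migrate; finish is now 18 days.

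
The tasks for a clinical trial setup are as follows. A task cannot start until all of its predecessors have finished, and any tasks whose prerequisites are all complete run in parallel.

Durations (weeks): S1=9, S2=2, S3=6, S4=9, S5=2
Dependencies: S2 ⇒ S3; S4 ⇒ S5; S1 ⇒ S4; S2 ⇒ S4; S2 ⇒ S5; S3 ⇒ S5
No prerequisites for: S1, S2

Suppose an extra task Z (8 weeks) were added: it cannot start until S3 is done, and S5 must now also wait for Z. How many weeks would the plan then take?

Originally the plan takes 20 weeks.
With Z inserted, S5 now waits for max(S4, S2, S3, Z).
New critical path: S1→S4→S5 = 9+9+2 = 20 ⇒ 20 weeks.

20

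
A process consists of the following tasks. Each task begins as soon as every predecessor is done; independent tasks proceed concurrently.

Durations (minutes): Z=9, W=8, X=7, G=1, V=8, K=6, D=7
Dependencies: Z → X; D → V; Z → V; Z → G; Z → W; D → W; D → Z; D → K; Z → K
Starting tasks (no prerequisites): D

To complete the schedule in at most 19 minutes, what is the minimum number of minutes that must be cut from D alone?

5

Current finish: 24 minutes; target: 19.
D is on every critical path, so each minute cut from D cuts the finish by one (this holds down to a finish of 18).
Need 24 − 19 = 5 minutes off D → D becomes 2 minutes, finish becomes 19.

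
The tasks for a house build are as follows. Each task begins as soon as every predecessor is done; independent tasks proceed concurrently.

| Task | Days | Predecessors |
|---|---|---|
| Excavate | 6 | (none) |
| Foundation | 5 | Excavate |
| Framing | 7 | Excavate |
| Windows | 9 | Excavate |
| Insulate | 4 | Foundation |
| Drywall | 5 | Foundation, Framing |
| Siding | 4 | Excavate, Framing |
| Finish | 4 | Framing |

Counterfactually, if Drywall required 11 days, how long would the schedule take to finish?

As given, the longest chain is Excavate→Framing→Drywall = 6+7+5 = 18, so the finish is 18 days.
Drywall lies on that path, so at 11 days the path becomes 24 days.
That remains the longest chain; total 24 days.

24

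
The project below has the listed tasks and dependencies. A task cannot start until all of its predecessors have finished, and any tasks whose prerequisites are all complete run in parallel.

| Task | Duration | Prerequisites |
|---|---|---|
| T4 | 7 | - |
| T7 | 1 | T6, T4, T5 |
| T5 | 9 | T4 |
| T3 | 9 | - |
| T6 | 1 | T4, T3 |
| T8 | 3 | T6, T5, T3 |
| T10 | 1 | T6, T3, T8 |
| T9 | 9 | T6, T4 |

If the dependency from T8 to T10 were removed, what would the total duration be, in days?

19

Before: longest chain T4→T5→T8→T10 = 7+9+3+1 = 20, finish 20.
Without T8→T10, T10's earliest start moves from 19 to 10.
New critical path: T3→T6→T9 = 9+1+9 = 19 ⇒ 19 days.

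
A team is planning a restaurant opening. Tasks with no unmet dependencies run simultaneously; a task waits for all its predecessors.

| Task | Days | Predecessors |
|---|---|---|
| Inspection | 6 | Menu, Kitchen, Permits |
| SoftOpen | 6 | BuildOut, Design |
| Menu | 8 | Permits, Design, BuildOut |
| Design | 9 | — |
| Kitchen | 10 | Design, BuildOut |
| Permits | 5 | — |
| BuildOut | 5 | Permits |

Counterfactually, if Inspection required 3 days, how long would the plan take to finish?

23

As given, the longest chain is Permits→BuildOut→Kitchen→Inspection = 5+5+10+6 = 26, so the finish is 26 days.
Inspection lies on that path, so at 3 days the path becomes 23 days.
That remains the longest chain; total 23 days.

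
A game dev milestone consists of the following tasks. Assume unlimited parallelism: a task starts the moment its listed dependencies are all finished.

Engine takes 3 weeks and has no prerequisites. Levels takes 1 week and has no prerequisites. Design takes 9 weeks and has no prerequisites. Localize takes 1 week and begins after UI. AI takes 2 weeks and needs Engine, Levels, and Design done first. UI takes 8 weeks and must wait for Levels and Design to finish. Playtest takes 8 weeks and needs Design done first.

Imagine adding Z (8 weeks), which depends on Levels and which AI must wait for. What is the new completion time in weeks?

Originally the job takes 18 weeks.
With Z inserted, AI now waits for max(Engine, Levels, Design, Z).
New critical path: Design→UI→Localize = 9+8+1 = 18 ⇒ 18 weeks.

18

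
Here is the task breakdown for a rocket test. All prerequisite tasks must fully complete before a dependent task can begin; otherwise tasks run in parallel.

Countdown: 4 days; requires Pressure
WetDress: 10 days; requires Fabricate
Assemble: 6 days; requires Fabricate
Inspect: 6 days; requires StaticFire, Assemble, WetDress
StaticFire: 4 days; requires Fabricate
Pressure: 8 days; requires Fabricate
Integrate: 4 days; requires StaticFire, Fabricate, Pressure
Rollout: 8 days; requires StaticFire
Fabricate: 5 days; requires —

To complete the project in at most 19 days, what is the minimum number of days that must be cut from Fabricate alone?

Current finish: 21 days; target: 19.
Fabricate is on every critical path, so each day cut from Fabricate cuts the finish by one (this holds down to a finish of 17).
Need 21 − 19 = 2 days off Fabricate → Fabricate becomes 3 days, finish becomes 19.

2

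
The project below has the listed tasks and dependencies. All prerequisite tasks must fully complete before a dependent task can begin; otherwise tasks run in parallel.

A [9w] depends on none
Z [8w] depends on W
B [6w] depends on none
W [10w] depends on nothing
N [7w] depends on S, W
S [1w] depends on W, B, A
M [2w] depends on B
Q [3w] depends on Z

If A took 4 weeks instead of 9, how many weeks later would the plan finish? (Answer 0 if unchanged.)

0

The binding path is W→Z→Q = 10+8+3 = 21; finish at 21 weeks.
A is off the critical path — its longest chain is 17 weeks, giving 4 of slack.
No other chain overtakes it, so the finish is 21 weeks.
Change in finish: 21 − 21 = +0 weeks.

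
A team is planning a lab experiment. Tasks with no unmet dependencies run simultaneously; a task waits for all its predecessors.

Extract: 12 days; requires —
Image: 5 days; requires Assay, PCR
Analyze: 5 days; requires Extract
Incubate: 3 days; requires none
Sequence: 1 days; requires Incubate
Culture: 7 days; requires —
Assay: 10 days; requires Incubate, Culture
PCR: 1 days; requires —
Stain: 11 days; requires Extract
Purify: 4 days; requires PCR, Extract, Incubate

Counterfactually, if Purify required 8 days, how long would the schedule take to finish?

23

Actual critical path: Extract→Stain = 12+11 = 23 ⇒ 23 days.
The longest path through Purify is only 16 days, so Purify has float 7.
That remains the longest chain; total 23 days.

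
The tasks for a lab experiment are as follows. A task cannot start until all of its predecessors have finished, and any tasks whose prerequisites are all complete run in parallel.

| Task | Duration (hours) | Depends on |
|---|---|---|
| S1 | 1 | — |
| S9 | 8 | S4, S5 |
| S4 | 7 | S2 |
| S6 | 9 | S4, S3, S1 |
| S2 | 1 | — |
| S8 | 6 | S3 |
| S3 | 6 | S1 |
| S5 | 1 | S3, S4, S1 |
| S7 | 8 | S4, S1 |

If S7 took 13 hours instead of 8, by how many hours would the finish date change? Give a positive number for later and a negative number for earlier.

4

Baseline: S2→S4→S5→S9 = 1+7+1+8 = 17 → 17 hours.
The longest path through S7 is only 16 hours, so S7 has float 1.
Now S2→S4→S7 = 1+7+13 = 21 is longest, so the finish becomes 21 hours.
Change in finish: 21 − 17 = +4 hours.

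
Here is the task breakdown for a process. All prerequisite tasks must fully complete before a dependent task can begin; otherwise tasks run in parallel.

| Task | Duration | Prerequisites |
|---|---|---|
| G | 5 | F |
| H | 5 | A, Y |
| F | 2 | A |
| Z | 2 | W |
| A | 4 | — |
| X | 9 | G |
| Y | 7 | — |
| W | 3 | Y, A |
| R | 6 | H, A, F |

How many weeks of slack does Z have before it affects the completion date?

8

The longest chain is A→F→G→X = 4+2+5+9 = 20; overall finish 20 weeks.
Z finishes as early as 12 and must finish by 20.
So Z can slip 20 − 12 = 8 weeks.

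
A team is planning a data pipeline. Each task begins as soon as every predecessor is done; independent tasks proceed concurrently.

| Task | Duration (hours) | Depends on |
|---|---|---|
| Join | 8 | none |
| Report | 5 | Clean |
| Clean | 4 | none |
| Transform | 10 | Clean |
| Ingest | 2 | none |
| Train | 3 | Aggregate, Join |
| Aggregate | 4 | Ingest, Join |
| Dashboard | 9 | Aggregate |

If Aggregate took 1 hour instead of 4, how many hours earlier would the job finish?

3

As given, the longest chain is Join→Aggregate→Dashboard = 8+4+9 = 21, so the finish is 21 hours.
Aggregate is on the critical path; changing it to 1 makes that path 18 hours.
That remains the longest chain; total 18 hours.
Change in finish: 18 − 21 = -3 hours.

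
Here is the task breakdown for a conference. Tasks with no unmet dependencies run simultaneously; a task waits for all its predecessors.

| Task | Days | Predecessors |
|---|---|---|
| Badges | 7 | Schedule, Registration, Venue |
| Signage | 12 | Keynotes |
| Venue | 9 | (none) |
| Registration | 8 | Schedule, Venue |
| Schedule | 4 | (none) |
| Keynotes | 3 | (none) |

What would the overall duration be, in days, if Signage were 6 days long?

The binding path is Venue→Registration→Badges = 9+8+7 = 24; finish at 24 days.
Signage is off the critical path — its longest chain is 15 days, giving 9 of slack.
That remains the longest chain; total 24 days.

24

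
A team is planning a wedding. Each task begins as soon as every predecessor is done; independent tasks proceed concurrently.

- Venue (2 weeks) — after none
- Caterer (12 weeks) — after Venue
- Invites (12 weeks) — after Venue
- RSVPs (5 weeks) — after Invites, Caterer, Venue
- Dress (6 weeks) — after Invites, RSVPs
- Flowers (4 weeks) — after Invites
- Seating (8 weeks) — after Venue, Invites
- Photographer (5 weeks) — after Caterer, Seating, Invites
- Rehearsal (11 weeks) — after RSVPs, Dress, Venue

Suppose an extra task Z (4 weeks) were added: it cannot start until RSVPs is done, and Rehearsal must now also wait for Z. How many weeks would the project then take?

Originally the project takes 36 weeks.
With Z inserted, Rehearsal now waits for max(RSVPs, Dress, Venue, Z).
New critical path: Venue→Caterer→RSVPs→Dress→Rehearsal = 2+12+5+6+11 = 36 ⇒ 36 weeks.

36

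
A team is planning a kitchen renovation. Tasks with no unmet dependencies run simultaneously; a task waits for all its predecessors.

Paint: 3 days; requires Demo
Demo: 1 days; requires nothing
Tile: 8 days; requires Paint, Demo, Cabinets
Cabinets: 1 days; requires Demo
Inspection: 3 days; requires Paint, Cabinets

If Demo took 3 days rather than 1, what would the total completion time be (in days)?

14

The binding path is Demo→Paint→Tile = 1+3+8 = 12; finish at 12 days.
Demo is on the critical path; changing it to 3 makes that path 14 days.
No other chain overtakes it, so the finish is 14 days.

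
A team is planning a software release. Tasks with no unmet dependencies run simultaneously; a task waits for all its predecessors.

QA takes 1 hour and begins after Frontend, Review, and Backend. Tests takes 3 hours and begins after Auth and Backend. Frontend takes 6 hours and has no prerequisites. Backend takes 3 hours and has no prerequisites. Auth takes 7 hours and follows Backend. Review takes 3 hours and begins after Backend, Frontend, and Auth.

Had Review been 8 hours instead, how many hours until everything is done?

19

Baseline: Backend→Auth→Review→QA = 3+7+3+1 = 14 → 14 hours.
Review is on the critical path; changing it to 8 makes that path 19 hours.
The critical path is still Backend→Auth→Review→QA; finish is now 19 hours.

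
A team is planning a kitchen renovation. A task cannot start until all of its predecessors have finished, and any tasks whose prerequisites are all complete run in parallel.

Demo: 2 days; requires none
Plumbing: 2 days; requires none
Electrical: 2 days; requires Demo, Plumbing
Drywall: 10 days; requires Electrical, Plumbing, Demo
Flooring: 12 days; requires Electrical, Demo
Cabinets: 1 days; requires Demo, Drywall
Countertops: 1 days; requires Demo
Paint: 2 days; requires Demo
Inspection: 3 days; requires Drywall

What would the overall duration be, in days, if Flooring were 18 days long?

Critical path before the change: Demo→Electrical→Drywall→Inspection = 2+2+10+3 = 17 giving 17 days.
Flooring is off the critical path — its longest chain is 16 days, giving 1 of slack.
Now Demo→Electrical→Flooring = 2+2+18 = 22 is longest, so the finish becomes 22 days.

22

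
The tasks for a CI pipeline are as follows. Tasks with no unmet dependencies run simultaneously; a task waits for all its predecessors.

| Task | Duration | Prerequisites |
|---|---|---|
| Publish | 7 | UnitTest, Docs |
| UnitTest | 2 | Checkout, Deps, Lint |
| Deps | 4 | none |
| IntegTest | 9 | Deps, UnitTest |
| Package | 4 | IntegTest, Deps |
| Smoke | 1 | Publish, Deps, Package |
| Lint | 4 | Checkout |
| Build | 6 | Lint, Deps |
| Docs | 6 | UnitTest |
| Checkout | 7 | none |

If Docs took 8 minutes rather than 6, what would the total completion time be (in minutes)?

29

As given, the longest chain is Checkout→Lint→UnitTest→Docs→Publish→Smoke = 7+4+2+6+7+1 = 27, so the finish is 27 minutes.
Since Docs is critical, the +2 change carries straight to that chain (now 29 minutes).
No other chain overtakes it, so the finish is 29 minutes.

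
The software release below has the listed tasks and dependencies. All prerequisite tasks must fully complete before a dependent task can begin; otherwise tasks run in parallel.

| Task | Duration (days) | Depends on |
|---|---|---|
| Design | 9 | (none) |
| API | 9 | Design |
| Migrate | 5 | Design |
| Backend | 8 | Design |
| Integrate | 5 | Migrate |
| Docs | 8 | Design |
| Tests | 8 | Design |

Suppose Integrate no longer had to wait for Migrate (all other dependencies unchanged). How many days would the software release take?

18

Before: longest chain Design→Migrate→Integrate = 9+5+5 = 19, finish 19.
Without Migrate→Integrate, Integrate's earliest start moves from 14 to 0.
After: Design→API = 9+9 = 18 → 18 days.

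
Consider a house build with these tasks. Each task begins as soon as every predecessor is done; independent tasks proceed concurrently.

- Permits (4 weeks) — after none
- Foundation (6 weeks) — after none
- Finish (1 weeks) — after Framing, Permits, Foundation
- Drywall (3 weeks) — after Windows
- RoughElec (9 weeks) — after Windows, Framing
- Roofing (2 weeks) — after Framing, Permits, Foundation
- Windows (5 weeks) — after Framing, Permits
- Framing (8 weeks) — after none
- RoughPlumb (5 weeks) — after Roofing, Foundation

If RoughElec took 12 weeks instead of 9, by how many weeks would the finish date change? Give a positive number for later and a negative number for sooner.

Actual critical path: Framing→Windows→RoughElec = 8+5+9 = 22 ⇒ 22 weeks.
RoughElec lies on that path, so at 12 weeks the path becomes 25 weeks.
That remains the longest chain; total 25 weeks.
Change in finish: 25 − 22 = +3 weeks.

3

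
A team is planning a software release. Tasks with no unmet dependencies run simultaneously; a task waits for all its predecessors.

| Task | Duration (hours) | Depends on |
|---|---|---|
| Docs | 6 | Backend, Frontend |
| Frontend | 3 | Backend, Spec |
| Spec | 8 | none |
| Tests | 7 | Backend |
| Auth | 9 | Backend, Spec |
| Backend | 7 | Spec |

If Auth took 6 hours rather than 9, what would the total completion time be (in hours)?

24

Critical path before the change: Spec→Backend→Auth = 8+7+9 = 24 giving 24 hours.
Since Auth is critical, the -3 change carries straight to that chain (now 21 hours).
Now Spec→Backend→Frontend→Docs = 8+7+3+6 = 24 is longest, so the finish becomes 24 hours.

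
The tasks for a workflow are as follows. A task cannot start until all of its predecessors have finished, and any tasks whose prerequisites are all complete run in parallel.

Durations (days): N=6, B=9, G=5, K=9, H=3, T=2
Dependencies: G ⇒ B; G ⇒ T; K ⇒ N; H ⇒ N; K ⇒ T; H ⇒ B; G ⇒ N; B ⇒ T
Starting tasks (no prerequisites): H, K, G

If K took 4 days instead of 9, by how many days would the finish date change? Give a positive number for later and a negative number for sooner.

Critical path before the change: G→B→T = 5+9+2 = 16 giving 16 days.
K is off the critical path — its longest chain is 15 days, giving 1 of slack.
The critical path is still G→B→T; finish is now 16 days.
Change in finish: 16 − 16 = +0 days.

0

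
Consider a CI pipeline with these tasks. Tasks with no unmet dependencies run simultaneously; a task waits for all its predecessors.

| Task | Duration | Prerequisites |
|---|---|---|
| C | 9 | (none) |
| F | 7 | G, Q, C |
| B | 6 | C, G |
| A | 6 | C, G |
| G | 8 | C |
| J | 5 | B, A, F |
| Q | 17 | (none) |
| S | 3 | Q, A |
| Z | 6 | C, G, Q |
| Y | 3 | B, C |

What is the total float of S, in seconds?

Q→F→J = 17+7+5 = 29 sets the makespan at 29 seconds.
Longest path through S: 26 seconds (earliest finish 26, latest finish 29).
Slack of S = 26 − 23 = 3 seconds.

3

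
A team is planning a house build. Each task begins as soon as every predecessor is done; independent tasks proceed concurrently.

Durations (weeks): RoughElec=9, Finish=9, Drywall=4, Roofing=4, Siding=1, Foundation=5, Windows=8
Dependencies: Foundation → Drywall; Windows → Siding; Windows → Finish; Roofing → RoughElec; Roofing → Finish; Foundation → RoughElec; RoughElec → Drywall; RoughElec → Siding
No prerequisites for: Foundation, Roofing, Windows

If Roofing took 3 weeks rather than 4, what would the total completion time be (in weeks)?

Critical path before the change: Foundation→RoughElec→Drywall = 5+9+4 = 18 giving 18 weeks.
Roofing has 1 week of float (longest path through it is 17).
The critical path is still Foundation→RoughElec→Drywall; finish is now 18 weeks.

18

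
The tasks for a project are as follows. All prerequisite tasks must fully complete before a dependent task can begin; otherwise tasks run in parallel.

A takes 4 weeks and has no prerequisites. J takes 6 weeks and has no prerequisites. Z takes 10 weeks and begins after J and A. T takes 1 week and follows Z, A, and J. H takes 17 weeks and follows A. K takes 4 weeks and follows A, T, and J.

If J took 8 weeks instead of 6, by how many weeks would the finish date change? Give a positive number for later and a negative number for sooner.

2

Actual critical path: J→Z→T→K = 6+10+1+4 = 21 ⇒ 21 weeks.
J lies on that path, so at 8 weeks the path becomes 23 weeks.
No other chain overtakes it, so the finish is 23 weeks.
Change in finish: 23 − 21 = +2 weeks.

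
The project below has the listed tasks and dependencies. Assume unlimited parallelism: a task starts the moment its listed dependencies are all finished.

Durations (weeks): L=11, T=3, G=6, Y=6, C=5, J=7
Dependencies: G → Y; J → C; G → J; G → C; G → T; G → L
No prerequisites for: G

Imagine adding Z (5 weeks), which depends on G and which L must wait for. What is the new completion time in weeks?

Originally the job takes 18 weeks.
With Z inserted, L now waits for max(G, Z).
New critical path: G→Z→L = 6+5+11 = 22 ⇒ 22 weeks.

22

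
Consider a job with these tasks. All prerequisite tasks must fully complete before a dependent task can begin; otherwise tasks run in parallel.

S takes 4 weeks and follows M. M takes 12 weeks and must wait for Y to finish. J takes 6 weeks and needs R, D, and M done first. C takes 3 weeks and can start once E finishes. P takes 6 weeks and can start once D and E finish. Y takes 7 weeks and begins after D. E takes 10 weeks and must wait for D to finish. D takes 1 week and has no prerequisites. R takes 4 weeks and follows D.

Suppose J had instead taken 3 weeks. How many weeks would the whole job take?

24

The binding path is D→Y→M→J = 1+7+12+6 = 26; finish at 26 weeks.
J lies on that path, so at 3 weeks the path becomes 23 weeks.
The binding chain switches to D→Y→M→S = 1+7+12+4 = 24; finish 24 weeks.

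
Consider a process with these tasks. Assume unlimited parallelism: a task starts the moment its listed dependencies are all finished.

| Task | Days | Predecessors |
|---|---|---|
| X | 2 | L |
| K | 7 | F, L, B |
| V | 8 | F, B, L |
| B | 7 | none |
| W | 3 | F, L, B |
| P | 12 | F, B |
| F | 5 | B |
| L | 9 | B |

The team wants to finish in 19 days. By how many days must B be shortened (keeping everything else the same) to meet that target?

Current finish: 24 days; target: 19.
B is on every critical path, so each day cut from B cuts the finish by one (this holds down to a finish of 18).
Need 24 − 19 = 5 days off B → B becomes 2 days, finish becomes 19.

5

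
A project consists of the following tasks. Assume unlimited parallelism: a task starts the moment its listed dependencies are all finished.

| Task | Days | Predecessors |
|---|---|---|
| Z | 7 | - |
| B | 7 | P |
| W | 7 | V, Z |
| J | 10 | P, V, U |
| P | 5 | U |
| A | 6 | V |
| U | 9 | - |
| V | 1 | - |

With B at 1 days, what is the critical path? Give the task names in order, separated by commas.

Baseline: U→P→J = 9+5+10 = 24 → 24 days.
B has 3 days of float (longest path through it is 21).
That remains the longest chain; total 24 days.

U, P, J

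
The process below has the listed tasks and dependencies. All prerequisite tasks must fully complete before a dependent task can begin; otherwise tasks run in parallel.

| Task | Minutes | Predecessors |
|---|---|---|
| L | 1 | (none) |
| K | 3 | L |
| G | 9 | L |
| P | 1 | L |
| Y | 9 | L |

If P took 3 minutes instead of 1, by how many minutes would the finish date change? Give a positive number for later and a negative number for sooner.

Critical path before the change: L→Y = 1+9 = 10 giving 10 minutes.
P has 8 minutes of float (longest path through it is 2).
No other chain overtakes it, so the finish is 10 minutes.
Change in finish: 10 − 10 = +0 minutes.

0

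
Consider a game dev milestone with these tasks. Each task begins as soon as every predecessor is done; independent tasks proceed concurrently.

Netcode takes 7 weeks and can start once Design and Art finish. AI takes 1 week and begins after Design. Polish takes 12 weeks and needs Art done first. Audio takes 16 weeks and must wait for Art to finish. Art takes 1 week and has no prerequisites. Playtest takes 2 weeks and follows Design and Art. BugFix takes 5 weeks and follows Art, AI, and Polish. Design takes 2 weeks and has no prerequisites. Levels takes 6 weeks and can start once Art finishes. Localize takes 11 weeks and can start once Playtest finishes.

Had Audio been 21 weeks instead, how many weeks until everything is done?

22

Actual critical path: Art→Polish→BugFix = 1+12+5 = 18 ⇒ 18 weeks.
Audio has 1 week of float (longest path through it is 17).
New critical path: Art→Audio = 1+21 = 22 ⇒ 22 weeks.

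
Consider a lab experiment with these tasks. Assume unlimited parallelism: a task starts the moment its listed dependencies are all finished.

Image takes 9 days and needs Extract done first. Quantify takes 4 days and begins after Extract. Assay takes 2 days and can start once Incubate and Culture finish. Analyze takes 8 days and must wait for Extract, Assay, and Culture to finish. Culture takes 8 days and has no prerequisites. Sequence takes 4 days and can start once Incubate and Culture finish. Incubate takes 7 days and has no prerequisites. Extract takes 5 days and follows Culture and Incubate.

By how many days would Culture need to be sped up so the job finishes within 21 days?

Current finish: 22 days; target: 21.
Culture is on every critical path, so each day cut from Culture cuts the finish by one (this holds down to a finish of 21).
Need 22 − 21 = 1 day off Culture → Culture becomes 7 days, finish becomes 21.

1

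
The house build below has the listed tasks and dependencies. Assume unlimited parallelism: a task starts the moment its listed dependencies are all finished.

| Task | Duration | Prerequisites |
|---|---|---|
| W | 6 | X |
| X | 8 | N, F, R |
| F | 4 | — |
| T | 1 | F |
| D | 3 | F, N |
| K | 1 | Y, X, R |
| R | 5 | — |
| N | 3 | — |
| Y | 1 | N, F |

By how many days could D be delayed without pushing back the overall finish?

12

The longest chain is R→X→W = 5+8+6 = 19; overall finish 19 days.
The longest chain containing D totals 7 days.
Float = 19 − 7 = 12.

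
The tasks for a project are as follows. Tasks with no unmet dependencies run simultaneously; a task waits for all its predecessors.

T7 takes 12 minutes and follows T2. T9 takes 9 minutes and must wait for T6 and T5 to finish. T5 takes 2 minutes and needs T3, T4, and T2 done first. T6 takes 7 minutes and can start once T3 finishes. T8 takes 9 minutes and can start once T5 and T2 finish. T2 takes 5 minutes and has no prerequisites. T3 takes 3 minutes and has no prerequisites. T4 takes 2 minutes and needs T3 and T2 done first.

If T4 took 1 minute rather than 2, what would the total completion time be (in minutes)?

19

Critical path before the change: T3→T6→T9 = 3+7+9 = 19 giving 19 minutes.
T4 has 1 minute of float (longest path through it is 18).
That remains the longest chain; total 19 minutes.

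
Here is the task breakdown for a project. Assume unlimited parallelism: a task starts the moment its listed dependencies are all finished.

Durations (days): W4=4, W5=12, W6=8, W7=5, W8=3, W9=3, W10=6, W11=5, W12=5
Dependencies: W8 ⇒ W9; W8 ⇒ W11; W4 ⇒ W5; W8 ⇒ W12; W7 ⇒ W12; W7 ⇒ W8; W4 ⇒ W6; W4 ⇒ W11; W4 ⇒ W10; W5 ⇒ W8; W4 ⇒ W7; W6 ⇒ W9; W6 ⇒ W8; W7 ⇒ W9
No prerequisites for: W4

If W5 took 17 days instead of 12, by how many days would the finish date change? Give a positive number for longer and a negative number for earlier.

As given, the longest chain is W4→W5→W8→W11 = 4+12+3+5 = 24, so the finish is 24 days.
W5 is on the critical path; changing it to 17 makes that path 29 days.
The critical path is still W4→W5→W8→W11; finish is now 29 days.
Change in finish: 29 − 24 = +5 days.

5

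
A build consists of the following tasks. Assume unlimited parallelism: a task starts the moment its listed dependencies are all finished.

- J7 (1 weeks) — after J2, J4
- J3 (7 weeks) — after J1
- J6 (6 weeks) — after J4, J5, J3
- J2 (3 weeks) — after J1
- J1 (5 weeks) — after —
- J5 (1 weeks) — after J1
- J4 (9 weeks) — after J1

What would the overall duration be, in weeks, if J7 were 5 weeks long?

20

As given, the longest chain is J1→J4→J6 = 5+9+6 = 20, so the finish is 20 weeks.
The longest path through J7 is only 15 weeks, so J7 has float 5.
The critical path is still J1→J4→J6; finish is now 20 weeks.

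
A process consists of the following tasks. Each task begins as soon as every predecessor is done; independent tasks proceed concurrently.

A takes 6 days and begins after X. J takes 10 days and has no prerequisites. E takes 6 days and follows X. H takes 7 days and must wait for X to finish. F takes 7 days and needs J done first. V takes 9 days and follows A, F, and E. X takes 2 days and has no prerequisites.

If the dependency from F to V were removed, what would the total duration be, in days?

17

Original critical path: J→F→V = 10+7+9 = 26 ⇒ 26 days.
Without F→V, V's earliest start moves from 17 to 8.
New critical path: X→E→V = 2+6+9 = 17 ⇒ 17 days.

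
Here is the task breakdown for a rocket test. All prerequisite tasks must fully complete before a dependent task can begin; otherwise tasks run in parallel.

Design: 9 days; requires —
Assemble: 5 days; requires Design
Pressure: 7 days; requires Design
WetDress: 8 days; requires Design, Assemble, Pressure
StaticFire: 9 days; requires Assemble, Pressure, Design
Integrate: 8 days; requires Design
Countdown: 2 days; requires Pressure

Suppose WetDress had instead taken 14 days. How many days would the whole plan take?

As given, the longest chain is Design→Pressure→StaticFire = 9+7+9 = 25, so the finish is 25 days.
WetDress has 1 day of float (longest path through it is 24).
The binding chain switches to Design→Pressure→WetDress = 9+7+14 = 30; finish 30 days.

30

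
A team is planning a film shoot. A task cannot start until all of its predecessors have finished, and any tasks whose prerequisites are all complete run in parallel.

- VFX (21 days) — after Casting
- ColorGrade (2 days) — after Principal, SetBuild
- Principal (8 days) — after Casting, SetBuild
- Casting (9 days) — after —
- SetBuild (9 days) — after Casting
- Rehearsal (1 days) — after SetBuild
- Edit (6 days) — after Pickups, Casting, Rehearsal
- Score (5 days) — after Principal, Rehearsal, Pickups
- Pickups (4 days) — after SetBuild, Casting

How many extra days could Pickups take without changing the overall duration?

3

The longest chain is Casting→SetBuild→Principal→Score = 9+9+8+5 = 31; overall finish 31 days.
Longest path through Pickups: 28 days (earliest finish 22, latest finish 25).
Float = 31 − 28 = 3.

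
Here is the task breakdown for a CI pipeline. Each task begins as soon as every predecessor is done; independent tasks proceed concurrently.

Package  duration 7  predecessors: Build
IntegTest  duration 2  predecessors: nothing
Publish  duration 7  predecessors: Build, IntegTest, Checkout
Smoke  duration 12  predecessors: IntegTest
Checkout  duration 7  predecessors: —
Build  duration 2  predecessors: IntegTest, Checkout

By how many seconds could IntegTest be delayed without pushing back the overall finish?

The longest chain is Checkout→Build→Package = 7+2+7 = 16; overall finish 16 seconds.
The longest chain containing IntegTest totals 14 seconds.
Float = 16 − 14 = 2.

2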